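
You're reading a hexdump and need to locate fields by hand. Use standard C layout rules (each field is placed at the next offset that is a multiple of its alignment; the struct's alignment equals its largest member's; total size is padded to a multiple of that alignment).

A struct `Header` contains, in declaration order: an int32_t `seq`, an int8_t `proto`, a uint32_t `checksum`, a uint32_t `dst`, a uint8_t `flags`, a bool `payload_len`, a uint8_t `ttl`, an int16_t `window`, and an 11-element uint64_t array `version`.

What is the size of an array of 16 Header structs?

1792

@0: seq [4B, align 4] → 4
@4: proto [1B, align 1] → 5
+3 pad (align 4)
@8: checksum [4B, align 4] → 12
@12: dst [4B, align 4] → 16
@16: flags [1B, align 1] → 17
@17: payload_len [1B, align 1] → 18
@18: ttl [1B, align 1] → 19
+1 pad (align 2)
@20: window [2B, align 2] → 22
+2 pad (align 8)
@24: version [88B, align 8] → 112
size 112, align 8
array of 16: 16 × 112 = 1792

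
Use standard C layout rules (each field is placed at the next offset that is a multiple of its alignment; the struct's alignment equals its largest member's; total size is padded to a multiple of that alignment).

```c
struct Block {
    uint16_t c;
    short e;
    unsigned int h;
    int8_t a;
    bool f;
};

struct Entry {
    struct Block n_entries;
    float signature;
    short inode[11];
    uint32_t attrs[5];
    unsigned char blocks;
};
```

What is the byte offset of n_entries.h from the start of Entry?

4

Block: c at 0 (size 2, align 2) → ends 2; e at 2 (size 2, align 2) → ends 4; h at 4 (size 4, align 4) → ends 8; a at 8 (size 1, align 1) → ends 9; f at 9 (size 1, align 1) → ends 10; tail pad 2 to reach multiple of 4; total 12 bytes, alignment 4
n_entries at 0 (size 12, align 4) → ends 12
within Block: h at 4
0 + 4 = 4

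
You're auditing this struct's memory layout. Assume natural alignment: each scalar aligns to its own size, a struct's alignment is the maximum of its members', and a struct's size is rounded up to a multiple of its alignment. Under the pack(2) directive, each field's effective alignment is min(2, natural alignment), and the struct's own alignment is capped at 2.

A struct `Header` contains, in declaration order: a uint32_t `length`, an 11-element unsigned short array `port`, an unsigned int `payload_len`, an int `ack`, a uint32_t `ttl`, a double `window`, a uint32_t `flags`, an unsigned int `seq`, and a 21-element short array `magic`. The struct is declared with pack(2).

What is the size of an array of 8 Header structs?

768

0..4  length  (4B, 2-aligned)
4..26  port  (22B, 2-aligned)
26..30  payload_len  (4B, 2-aligned)
30..34  ack  (4B, 2-aligned)
34..38  ttl  (4B, 2-aligned)
38..46  window  (8B, 2-aligned)
46..50  flags  (4B, 2-aligned)
50..54  seq  (4B, 2-aligned)
54..96  magic  (42B, 2-aligned)
sizeof = 96, alignof = 2
array of 8: 8 × 96 = 768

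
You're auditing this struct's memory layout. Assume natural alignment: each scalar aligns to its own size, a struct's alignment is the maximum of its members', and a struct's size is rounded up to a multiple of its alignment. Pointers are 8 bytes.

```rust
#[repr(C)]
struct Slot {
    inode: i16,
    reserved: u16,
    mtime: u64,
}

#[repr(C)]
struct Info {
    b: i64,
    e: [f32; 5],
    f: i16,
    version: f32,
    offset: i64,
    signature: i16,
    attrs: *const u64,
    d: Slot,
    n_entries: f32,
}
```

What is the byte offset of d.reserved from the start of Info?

66

Slot: inode at 0 (size 2, align 2) → ends 2; reserved at 2 (size 2, align 2) → ends 4; pad 4 to align 8 for mtime; mtime at 8 (size 8, align 8) → ends 16; total 16 bytes, alignment 8
b at 0 (size 8, align 8) → ends 8
e at 8 (size 20, align 4) → ends 28
f at 28 (size 2, align 2) → ends 30
pad 2 to align 4 for version
version at 32 (size 4, align 4) → ends 36
pad 4 to align 8 for offset
offset at 40 (size 8, align 8) → ends 48
signature at 48 (size 2, align 2) → ends 50
pad 6 to align 8 for attrs
attrs at 56 (size 8, align 8) → ends 64
d at 64 (size 16, align 8) → ends 80
within Slot: reserved at 2
64 + 2 = 66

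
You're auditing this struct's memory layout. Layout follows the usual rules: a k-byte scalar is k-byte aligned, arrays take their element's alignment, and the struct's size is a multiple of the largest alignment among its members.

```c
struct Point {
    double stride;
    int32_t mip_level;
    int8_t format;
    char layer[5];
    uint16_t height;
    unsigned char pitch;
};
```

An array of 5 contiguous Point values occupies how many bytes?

120

stride at 0 (size 8, align 8) → ends 8
mip_level at 8 (size 4, align 4) → ends 12
format at 12 (size 1, align 1) → ends 13
layer at 13 (size 5, align 1) → ends 18
height at 18 (size 2, align 2) → ends 20
pitch at 20 (size 1, align 1) → ends 21
tail pad 3 to reach multiple of 8
total 24 bytes, alignment 8
array of 5: 5 × 24 = 120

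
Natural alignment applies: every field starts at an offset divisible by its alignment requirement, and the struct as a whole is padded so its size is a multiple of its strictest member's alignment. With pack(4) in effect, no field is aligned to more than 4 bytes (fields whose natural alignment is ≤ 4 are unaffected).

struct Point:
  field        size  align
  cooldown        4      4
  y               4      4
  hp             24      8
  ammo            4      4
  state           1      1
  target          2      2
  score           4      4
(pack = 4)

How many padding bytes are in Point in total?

0..4  cooldown  (4B, 4-aligned)
4..8  y  (4B, 4-aligned)
8..32  hp  (24B, 4-aligned)
32..36  ammo  (4B, 4-aligned)
36..37  state  (1B, 1-aligned)
37..38  -- padding (1B)
38..40  target  (2B, 2-aligned)
40..44  score  (4B, 4-aligned)
sizeof = 44, alignof = 4
data bytes 43, size 44 → padding 1

1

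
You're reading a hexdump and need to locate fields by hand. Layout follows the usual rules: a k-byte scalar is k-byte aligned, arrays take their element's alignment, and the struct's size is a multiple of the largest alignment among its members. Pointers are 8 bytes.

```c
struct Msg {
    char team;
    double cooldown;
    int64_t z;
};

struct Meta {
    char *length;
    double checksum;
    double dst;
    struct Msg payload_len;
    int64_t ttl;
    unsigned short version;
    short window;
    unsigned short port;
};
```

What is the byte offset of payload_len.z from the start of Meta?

Msg: 0..1  team  (1B, 1-aligned); 1..8  -- padding (7B); 8..16  cooldown  (8B, 8-aligned); 16..24  z  (8B, 8-aligned); sizeof = 24, alignof = 8
0..8  length  (8B, 8-aligned)
8..16  checksum  (8B, 8-aligned)
16..24  dst  (8B, 8-aligned)
24..48  payload_len  (24B, 8-aligned)
within Msg: z at 16
24 + 16 = 40

40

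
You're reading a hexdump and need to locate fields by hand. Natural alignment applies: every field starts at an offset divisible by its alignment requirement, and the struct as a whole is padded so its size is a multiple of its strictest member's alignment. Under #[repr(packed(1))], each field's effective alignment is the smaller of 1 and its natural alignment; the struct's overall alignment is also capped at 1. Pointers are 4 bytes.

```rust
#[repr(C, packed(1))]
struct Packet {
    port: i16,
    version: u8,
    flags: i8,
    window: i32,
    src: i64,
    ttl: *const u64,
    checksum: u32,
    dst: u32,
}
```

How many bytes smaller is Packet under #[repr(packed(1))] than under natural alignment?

natural layout:
  @0: port [2B, align 2] → 2
  @2: version [1B, align 1] → 3
  @3: flags [1B, align 1] → 4
  @4: window [4B, align 4] → 8
  @8: src [8B, align 8] → 16
  @16: ttl [4B, align 4] → 20
  @20: checksum [4B, align 4] → 24
  @24: dst [4B, align 4] → 28
  +4 tail pad (align 8)
  size 32, align 8
packed(1) layout:
  @0: port [2B, align 1] → 2
  @2: version [1B, align 1] → 3
  @3: flags [1B, align 1] → 4
  @4: window [4B, align 1] → 8
  @8: src [8B, align 1] → 16
  @16: ttl [4B, align 1] → 20
  @20: checksum [4B, align 1] → 24
  @24: dst [4B, align 1] → 28
  size 28, align 1
32 − 28 = 4

4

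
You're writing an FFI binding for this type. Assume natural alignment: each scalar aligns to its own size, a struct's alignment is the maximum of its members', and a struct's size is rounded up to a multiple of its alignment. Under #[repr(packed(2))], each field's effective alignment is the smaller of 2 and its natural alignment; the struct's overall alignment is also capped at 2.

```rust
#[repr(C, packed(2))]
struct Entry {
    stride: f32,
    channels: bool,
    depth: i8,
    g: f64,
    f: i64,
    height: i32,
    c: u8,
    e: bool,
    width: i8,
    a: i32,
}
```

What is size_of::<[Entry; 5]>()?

170

stride at 0 (size 4, align 2) → ends 4
channels at 4 (size 1, align 1) → ends 5
depth at 5 (size 1, align 1) → ends 6
g at 6 (size 8, align 2) → ends 14
f at 14 (size 8, align 2) → ends 22
height at 22 (size 4, align 2) → ends 26
c at 26 (size 1, align 1) → ends 27
e at 27 (size 1, align 1) → ends 28
width at 28 (size 1, align 1) → ends 29
pad 1 to align 2 for a
a at 30 (size 4, align 2) → ends 34
total 34 bytes, alignment 2
array of 5: 5 × 34 = 170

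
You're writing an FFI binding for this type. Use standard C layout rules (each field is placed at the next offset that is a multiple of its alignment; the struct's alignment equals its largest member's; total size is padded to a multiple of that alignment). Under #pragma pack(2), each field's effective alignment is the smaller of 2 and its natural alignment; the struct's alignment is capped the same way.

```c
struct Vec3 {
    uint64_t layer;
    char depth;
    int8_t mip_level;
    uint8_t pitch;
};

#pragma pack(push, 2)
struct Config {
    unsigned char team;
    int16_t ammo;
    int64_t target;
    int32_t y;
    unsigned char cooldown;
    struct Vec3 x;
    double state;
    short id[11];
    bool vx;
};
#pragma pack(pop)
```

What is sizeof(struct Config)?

Vec3: @0: layer [8B, align 8] → 8; @8: depth [1B, align 1] → 9; @9: mip_level [1B, align 1] → 10; @10: pitch [1B, align 1] → 11; +5 tail pad (align 8); size 16, align 8
@0: team [1B, align 1] → 1
+1 pad (align 2)
@2: ammo [2B, align 2] → 4
@4: target [8B, align 2] → 12
@12: y [4B, align 2] → 16
@16: cooldown [1B, align 1] → 17
+1 pad (align 2)
@18: x [16B, align 2] → 34
@34: state [8B, align 2] → 42
@42: id [22B, align 2] → 64
@64: vx [1B, align 1] → 65
+1 tail pad (align 2)
size 66, align 2

66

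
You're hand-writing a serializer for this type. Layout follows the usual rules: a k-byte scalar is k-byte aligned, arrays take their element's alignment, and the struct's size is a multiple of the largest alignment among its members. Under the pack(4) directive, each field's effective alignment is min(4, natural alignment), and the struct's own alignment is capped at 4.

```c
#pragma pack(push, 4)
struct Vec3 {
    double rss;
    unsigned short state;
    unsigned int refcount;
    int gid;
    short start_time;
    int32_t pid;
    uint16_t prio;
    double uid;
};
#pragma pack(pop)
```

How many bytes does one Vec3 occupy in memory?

40 bytes

0..8  rss  (8B, 4-aligned)
8..10  state  (2B, 2-aligned)
10..12  -- padding (2B)
12..16  refcount  (4B, 4-aligned)
16..20  gid  (4B, 4-aligned)
20..22  start_time  (2B, 2-aligned)
22..24  -- padding (2B)
24..28  pid  (4B, 4-aligned)
28..30  prio  (2B, 2-aligned)
30..32  -- padding (2B)
32..40  uid  (8B, 4-aligned)
sizeof = 40, alignof = 4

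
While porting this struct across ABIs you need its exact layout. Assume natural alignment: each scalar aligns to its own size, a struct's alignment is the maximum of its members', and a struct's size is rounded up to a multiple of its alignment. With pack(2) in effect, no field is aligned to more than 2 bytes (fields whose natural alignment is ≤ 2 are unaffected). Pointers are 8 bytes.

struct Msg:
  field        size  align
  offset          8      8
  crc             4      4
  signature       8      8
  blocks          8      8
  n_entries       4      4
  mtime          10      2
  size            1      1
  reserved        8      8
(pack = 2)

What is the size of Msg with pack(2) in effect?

52

@0: offset [8B, align 2] → 8
@8: crc [4B, align 2] → 12
@12: signature [8B, align 2] → 20
@20: blocks [8B, align 2] → 28
@28: n_entries [4B, align 2] → 32
@32: mtime [10B, align 2] → 42
@42: size [1B, align 1] → 43
+1 pad (align 2)
@44: reserved [8B, align 2] → 52
size 52, align 2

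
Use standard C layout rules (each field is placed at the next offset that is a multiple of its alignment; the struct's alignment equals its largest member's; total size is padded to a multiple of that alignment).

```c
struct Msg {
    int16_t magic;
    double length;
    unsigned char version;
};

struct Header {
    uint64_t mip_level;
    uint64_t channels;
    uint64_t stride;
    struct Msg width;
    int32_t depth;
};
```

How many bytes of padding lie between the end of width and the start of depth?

0

Msg: @0: magic [2B, align 2] → 2; +6 pad (align 8); @8: length [8B, align 8] → 16; @16: version [1B, align 1] → 17; +7 tail pad (align 8); size 24, align 8
@0: mip_level [8B, align 8] → 8
@8: channels [8B, align 8] → 16
@16: stride [8B, align 8] → 24
@24: width [24B, align 8] → 48
@48: depth [4B, align 4] → 52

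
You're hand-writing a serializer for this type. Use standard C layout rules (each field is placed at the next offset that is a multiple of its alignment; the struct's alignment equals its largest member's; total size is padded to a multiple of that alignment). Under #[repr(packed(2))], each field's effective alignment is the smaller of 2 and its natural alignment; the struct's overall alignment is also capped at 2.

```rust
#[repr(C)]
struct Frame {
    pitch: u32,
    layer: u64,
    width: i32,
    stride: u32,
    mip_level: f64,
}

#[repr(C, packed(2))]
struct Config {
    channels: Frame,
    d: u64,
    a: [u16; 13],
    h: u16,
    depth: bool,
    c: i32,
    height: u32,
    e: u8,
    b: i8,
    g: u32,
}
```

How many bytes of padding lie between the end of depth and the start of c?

1

Frame: @0: pitch [4B, align 4] → 4; +4 pad (align 8); @8: layer [8B, align 8] → 16; @16: width [4B, align 4] → 20; @20: stride [4B, align 4] → 24; @24: mip_level [8B, align 8] → 32; size 32, align 8
@0: channels [32B, align 2] → 32
@32: d [8B, align 2] → 40
@40: a [26B, align 2] → 66
@66: h [2B, align 2] → 68
@68: depth [1B, align 1] → 69
+1 pad (align 2)
@70: c [4B, align 2] → 74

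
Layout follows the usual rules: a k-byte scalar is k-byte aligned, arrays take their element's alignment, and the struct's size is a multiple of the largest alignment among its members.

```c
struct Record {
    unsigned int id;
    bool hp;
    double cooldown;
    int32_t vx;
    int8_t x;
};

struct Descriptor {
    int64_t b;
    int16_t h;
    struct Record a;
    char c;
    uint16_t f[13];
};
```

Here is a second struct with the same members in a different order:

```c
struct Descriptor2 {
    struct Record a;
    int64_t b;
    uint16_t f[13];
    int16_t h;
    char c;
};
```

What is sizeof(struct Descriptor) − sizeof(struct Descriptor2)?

Record: id at 0 (size 4, align 4) → ends 4; hp at 4 (size 1, align 1) → ends 5; pad 3 to align 8 for cooldown; cooldown at 8 (size 8, align 8) → ends 16; vx at 16 (size 4, align 4) → ends 20; x at 20 (size 1, align 1) → ends 21; tail pad 3 to reach multiple of 8; total 24 bytes, alignment 8
b at 0 (size 8, align 8) → ends 8
h at 8 (size 2, align 2) → ends 10
pad 6 to align 8 for a
a at 16 (size 24, align 8) → ends 40
c at 40 (size 1, align 1) → ends 41
pad 1 to align 2 for f
f at 42 (size 26, align 2) → ends 68
tail pad 4 to reach multiple of 8
total 72 bytes, alignment 8
— Descriptor2 —
a at 0 (size 24, align 8) → ends 24
b at 24 (size 8, align 8) → ends 32
f at 32 (size 26, align 2) → ends 58
h at 58 (size 2, align 2) → ends 60
c at 60 (size 1, align 1) → ends 61
tail pad 3 to reach multiple of 8
total 64 bytes, alignment 8
72 − 64 = 8

8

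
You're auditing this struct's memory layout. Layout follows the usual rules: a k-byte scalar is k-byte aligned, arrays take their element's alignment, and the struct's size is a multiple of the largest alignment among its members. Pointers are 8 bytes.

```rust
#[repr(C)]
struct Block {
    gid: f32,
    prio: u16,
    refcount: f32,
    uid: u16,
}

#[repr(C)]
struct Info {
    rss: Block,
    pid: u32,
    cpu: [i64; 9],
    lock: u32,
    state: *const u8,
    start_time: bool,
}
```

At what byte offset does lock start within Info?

96

Block: 0..4  gid  (4B, 4-aligned); 4..6  prio  (2B, 2-aligned); 6..8  -- padding (2B); 8..12  refcount  (4B, 4-aligned); 12..14  uid  (2B, 2-aligned); 14..16  -- tail padding (2B); sizeof = 16, alignof = 4
0..16  rss  (16B, 4-aligned)
16..20  pid  (4B, 4-aligned)
20..24  -- padding (4B)
24..96  cpu  (72B, 8-aligned)
96..100  lock  (4B, 4-aligned)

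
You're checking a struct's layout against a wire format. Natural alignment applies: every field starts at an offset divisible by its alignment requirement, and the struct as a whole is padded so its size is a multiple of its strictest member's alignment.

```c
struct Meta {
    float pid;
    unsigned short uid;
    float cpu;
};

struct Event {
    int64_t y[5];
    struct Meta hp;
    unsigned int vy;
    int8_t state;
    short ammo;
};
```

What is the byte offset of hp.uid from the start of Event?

Meta: 0..4  pid  (4B, 4-aligned); 4..6  uid  (2B, 2-aligned); 6..8  -- padding (2B); 8..12  cpu  (4B, 4-aligned); sizeof = 12, alignof = 4
0..40  y  (40B, 8-aligned)
40..52  hp  (12B, 4-aligned)
within Meta: uid at 4
40 + 4 = 44

44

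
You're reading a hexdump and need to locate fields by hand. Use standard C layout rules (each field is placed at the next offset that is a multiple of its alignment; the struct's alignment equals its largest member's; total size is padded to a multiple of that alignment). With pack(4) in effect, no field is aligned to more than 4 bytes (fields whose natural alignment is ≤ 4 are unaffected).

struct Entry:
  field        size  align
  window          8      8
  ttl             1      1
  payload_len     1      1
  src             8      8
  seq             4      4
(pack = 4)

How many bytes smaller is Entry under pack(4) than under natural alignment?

natural layout:
  window at 0 (size 8, align 8) → ends 8
  ttl at 8 (size 1, align 1) → ends 9
  payload_len at 9 (size 1, align 1) → ends 10
  pad 6 to align 8 for src
  src at 16 (size 8, align 8) → ends 24
  seq at 24 (size 4, align 4) → ends 28
  tail pad 4 to reach multiple of 8
  total 32 bytes, alignment 8
packed(4) layout:
  window at 0 (size 8, align 4) → ends 8
  ttl at 8 (size 1, align 1) → ends 9
  payload_len at 9 (size 1, align 1) → ends 10
  pad 2 to align 4 for src
  src at 12 (size 8, align 4) → ends 20
  seq at 20 (size 4, align 4) → ends 24
  total 24 bytes, alignment 4
32 − 24 = 8

8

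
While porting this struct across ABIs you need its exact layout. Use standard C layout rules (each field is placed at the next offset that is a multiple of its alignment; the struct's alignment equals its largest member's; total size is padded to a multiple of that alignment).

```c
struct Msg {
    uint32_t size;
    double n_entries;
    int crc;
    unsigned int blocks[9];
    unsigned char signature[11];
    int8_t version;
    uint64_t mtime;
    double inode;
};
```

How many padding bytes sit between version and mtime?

size at 0 (size 4, align 4) → ends 4
pad 4 to align 8 for n_entries
n_entries at 8 (size 8, align 8) → ends 16
crc at 16 (size 4, align 4) → ends 20
blocks at 20 (size 36, align 4) → ends 56
signature at 56 (size 11, align 1) → ends 67
version at 67 (size 1, align 1) → ends 68
pad 4 to align 8 for mtime
mtime at 72 (size 8, align 8) → ends 80

4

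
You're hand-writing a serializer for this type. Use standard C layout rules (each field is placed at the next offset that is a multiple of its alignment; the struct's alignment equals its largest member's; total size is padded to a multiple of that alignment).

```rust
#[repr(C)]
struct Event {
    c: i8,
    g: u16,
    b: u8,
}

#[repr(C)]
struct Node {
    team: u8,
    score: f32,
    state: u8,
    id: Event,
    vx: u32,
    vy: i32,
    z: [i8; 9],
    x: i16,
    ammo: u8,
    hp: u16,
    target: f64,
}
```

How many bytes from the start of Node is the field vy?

Event: c at 0 (size 1, align 1) → ends 1; pad 1 to align 2 for g; g at 2 (size 2, align 2) → ends 4; b at 4 (size 1, align 1) → ends 5; tail pad 1 to reach multiple of 2; total 6 bytes, alignment 2
team at 0 (size 1, align 1) → ends 1
pad 3 to align 4 for score
score at 4 (size 4, align 4) → ends 8
state at 8 (size 1, align 1) → ends 9
pad 1 to align 2 for id
id at 10 (size 6, align 2) → ends 16
vx at 16 (size 4, align 4) → ends 20
vy at 20 (size 4, align 4) → ends 24

20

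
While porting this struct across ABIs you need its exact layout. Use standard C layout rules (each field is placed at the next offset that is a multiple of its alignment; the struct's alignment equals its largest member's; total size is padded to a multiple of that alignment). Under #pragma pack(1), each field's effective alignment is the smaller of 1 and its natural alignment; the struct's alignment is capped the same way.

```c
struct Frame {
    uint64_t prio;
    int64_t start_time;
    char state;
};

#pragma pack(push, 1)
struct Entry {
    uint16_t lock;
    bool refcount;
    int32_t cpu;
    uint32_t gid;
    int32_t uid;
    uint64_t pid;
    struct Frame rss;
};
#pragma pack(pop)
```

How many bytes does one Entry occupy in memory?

Frame: 0..8  prio  (8B, 8-aligned); 8..16  start_time  (8B, 8-aligned); 16..17  state  (1B, 1-aligned); 17..24  -- tail padding (7B); sizeof = 24, alignof = 8
0..2  lock  (2B, 1-aligned)
2..3  refcount  (1B, 1-aligned)
3..7  cpu  (4B, 1-aligned)
7..11  gid  (4B, 1-aligned)
11..15  uid  (4B, 1-aligned)
15..23  pid  (8B, 1-aligned)
23..47  rss  (24B, 1-aligned)
sizeof = 47, alignof = 1

47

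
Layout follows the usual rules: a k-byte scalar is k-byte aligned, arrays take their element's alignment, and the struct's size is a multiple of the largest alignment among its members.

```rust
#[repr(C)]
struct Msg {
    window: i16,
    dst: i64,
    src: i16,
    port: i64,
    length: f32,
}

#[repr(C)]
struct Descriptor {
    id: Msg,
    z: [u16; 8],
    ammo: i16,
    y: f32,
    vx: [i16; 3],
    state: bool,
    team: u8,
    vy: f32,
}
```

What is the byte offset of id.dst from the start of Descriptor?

Msg: 0..2  window  (2B, 2-aligned); 2..8  -- padding (6B); 8..16  dst  (8B, 8-aligned); 16..18  src  (2B, 2-aligned); 18..24  -- padding (6B); 24..32  port  (8B, 8-aligned); 32..36  length  (4B, 4-aligned); 36..40  -- tail padding (4B); sizeof = 40, alignof = 8
0..40  id  (40B, 8-aligned)
within Msg: dst at 8
0 + 8 = 8

8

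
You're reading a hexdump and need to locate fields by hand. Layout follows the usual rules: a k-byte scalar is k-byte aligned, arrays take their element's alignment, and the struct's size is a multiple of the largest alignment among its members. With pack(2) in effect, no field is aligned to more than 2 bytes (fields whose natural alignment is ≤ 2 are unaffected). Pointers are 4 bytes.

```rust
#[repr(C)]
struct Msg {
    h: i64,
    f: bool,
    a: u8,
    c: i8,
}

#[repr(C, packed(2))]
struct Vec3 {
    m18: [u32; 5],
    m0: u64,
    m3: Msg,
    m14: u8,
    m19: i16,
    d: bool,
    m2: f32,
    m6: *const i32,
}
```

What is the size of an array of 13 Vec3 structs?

Msg: h at 0 (size 8, align 8) → ends 8; f at 8 (size 1, align 1) → ends 9; a at 9 (size 1, align 1) → ends 10; c at 10 (size 1, align 1) → ends 11; tail pad 5 to reach multiple of 8; total 16 bytes, alignment 8
m18 at 0 (size 20, align 2) → ends 20
m0 at 20 (size 8, align 2) → ends 28
m3 at 28 (size 16, align 2) → ends 44
m14 at 44 (size 1, align 1) → ends 45
pad 1 to align 2 for m19
m19 at 46 (size 2, align 2) → ends 48
d at 48 (size 1, align 1) → ends 49
pad 1 to align 2 for m2
m2 at 50 (size 4, align 2) → ends 54
m6 at 54 (size 4, align 2) → ends 58
total 58 bytes, alignment 2
array of 13: 13 × 58 = 754

754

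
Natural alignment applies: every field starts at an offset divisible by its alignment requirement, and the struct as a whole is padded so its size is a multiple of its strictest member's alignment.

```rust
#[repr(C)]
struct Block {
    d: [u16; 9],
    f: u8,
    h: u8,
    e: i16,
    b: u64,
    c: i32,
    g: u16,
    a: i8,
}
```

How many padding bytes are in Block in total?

d at 0 (size 18, align 2) → ends 18
f at 18 (size 1, align 1) → ends 19
h at 19 (size 1, align 1) → ends 20
e at 20 (size 2, align 2) → ends 22
pad 2 to align 8 for b
b at 24 (size 8, align 8) → ends 32
c at 32 (size 4, align 4) → ends 36
g at 36 (size 2, align 2) → ends 38
a at 38 (size 1, align 1) → ends 39
tail pad 1 to reach multiple of 8
total 40 bytes, alignment 8
data bytes 37, size 40 → padding 3

3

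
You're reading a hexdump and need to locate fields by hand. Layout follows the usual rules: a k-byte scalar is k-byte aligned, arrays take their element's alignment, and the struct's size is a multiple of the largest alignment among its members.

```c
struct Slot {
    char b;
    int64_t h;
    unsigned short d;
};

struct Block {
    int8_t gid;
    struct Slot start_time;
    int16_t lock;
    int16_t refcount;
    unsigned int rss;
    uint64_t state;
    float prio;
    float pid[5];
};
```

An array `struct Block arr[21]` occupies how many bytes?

1512

Slot: b at 0 (size 1, align 1) → ends 1; pad 7 to align 8 for h; h at 8 (size 8, align 8) → ends 16; d at 16 (size 2, align 2) → ends 18; tail pad 6 to reach multiple of 8; total 24 bytes, alignment 8
gid at 0 (size 1, align 1) → ends 1
pad 7 to align 8 for start_time
start_time at 8 (size 24, align 8) → ends 32
lock at 32 (size 2, align 2) → ends 34
refcount at 34 (size 2, align 2) → ends 36
rss at 36 (size 4, align 4) → ends 40
state at 40 (size 8, align 8) → ends 48
prio at 48 (size 4, align 4) → ends 52
pid at 52 (size 20, align 4) → ends 72
total 72 bytes, alignment 8
array of 21: 21 × 72 = 1512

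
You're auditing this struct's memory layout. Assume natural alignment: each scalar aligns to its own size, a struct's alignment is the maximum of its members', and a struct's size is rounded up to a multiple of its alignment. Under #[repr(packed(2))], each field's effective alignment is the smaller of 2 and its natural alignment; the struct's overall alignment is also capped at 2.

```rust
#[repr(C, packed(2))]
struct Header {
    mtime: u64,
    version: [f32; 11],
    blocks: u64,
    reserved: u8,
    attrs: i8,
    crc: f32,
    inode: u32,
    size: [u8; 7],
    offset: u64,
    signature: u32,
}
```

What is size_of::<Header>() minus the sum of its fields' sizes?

1

@0: mtime [8B, align 2] → 8
@8: version [44B, align 2] → 52
@52: blocks [8B, align 2] → 60
@60: reserved [1B, align 1] → 61
@61: attrs [1B, align 1] → 62
@62: crc [4B, align 2] → 66
@66: inode [4B, align 2] → 70
@70: size [7B, align 1] → 77
+1 pad (align 2)
@78: offset [8B, align 2] → 86
@86: signature [4B, align 2] → 90
size 90, align 2
data bytes 89, size 90 → padding 1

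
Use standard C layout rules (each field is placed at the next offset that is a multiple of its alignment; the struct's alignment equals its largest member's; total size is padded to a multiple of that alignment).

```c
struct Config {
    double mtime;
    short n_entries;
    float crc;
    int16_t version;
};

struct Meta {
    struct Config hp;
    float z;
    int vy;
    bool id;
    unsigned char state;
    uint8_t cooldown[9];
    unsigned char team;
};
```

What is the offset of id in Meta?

Config: mtime at 0 (size 8, align 8) → ends 8; n_entries at 8 (size 2, align 2) → ends 10; pad 2 to align 4 for crc; crc at 12 (size 4, align 4) → ends 16; version at 16 (size 2, align 2) → ends 18; tail pad 6 to reach multiple of 8; total 24 bytes, alignment 8
hp at 0 (size 24, align 8) → ends 24
z at 24 (size 4, align 4) → ends 28
vy at 28 (size 4, align 4) → ends 32
id at 32 (size 1, align 1) → ends 33

32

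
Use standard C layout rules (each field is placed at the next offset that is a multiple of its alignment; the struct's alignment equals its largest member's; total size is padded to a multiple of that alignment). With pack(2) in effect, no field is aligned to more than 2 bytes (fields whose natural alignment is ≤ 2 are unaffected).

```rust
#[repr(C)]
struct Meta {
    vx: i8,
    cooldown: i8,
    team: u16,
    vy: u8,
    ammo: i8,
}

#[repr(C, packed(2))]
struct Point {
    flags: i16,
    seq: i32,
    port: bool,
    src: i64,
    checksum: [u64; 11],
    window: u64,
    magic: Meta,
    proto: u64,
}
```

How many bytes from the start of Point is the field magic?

Meta: @0: vx [1B, align 1] → 1; @1: cooldown [1B, align 1] → 2; @2: team [2B, align 2] → 4; @4: vy [1B, align 1] → 5; @5: ammo [1B, align 1] → 6; size 6, align 2
@0: flags [2B, align 2] → 2
@2: seq [4B, align 2] → 6
@6: port [1B, align 1] → 7
+1 pad (align 2)
@8: src [8B, align 2] → 16
@16: checksum [88B, align 2] → 104
@104: window [8B, align 2] → 112
@112: magic [6B, align 2] → 118

112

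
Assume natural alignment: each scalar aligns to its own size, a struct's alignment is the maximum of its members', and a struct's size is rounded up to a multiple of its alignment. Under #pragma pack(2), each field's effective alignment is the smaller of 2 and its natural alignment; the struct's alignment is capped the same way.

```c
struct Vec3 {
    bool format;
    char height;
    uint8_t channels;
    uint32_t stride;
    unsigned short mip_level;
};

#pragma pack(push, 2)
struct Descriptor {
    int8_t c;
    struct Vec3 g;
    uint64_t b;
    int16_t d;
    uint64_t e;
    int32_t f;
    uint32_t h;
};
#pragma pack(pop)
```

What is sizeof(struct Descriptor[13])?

520

Vec3: 0..1  format  (1B, 1-aligned); 1..2  height  (1B, 1-aligned); 2..3  channels  (1B, 1-aligned); 3..4  -- padding (1B); 4..8  stride  (4B, 4-aligned); 8..10  mip_level  (2B, 2-aligned); 10..12  -- tail padding (2B); sizeof = 12, alignof = 4
0..1  c  (1B, 1-aligned)
1..2  -- padding (1B)
2..14  g  (12B, 2-aligned)
14..22  b  (8B, 2-aligned)
22..24  d  (2B, 2-aligned)
24..32  e  (8B, 2-aligned)
32..36  f  (4B, 2-aligned)
36..40  h  (4B, 2-aligned)
sizeof = 40, alignof = 2
array of 13: 13 × 40 = 520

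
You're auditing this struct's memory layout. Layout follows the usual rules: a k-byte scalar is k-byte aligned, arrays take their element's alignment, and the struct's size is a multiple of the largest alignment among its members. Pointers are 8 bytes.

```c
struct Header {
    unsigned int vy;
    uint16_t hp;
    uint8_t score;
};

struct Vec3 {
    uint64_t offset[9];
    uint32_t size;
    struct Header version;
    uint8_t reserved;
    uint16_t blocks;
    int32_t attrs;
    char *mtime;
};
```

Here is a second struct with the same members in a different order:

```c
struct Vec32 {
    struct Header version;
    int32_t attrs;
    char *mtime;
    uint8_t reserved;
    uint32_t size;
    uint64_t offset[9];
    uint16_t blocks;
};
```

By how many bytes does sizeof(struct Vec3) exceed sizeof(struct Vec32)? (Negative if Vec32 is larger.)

-8

Header: vy at 0 (size 4, align 4) → ends 4; hp at 4 (size 2, align 2) → ends 6; score at 6 (size 1, align 1) → ends 7; tail pad 1 to reach multiple of 4; total 8 bytes, alignment 4
offset at 0 (size 72, align 8) → ends 72
size at 72 (size 4, align 4) → ends 76
version at 76 (size 8, align 4) → ends 84
reserved at 84 (size 1, align 1) → ends 85
pad 1 to align 2 for blocks
blocks at 86 (size 2, align 2) → ends 88
attrs at 88 (size 4, align 4) → ends 92
pad 4 to align 8 for mtime
mtime at 96 (size 8, align 8) → ends 104
total 104 bytes, alignment 8
— Vec32 —
version at 0 (size 8, align 4) → ends 8
attrs at 8 (size 4, align 4) → ends 12
pad 4 to align 8 for mtime
mtime at 16 (size 8, align 8) → ends 24
reserved at 24 (size 1, align 1) → ends 25
pad 3 to align 4 for size
size at 28 (size 4, align 4) → ends 32
offset at 32 (size 72, align 8) → ends 104
blocks at 104 (size 2, align 2) → ends 106
tail pad 6 to reach multiple of 8
total 112 bytes, alignment 8
104 − 112 = -8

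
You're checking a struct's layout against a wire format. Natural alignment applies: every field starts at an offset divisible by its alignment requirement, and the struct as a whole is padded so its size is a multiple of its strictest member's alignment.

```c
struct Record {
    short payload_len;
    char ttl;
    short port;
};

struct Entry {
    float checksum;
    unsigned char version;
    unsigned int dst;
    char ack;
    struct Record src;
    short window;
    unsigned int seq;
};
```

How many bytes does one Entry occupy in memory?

28

Record: @0: payload_len [2B, align 2] → 2; @2: ttl [1B, align 1] → 3; +1 pad (align 2); @4: port [2B, align 2] → 6; size 6, align 2
@0: checksum [4B, align 4] → 4
@4: version [1B, align 1] → 5
+3 pad (align 4)
@8: dst [4B, align 4] → 12
@12: ack [1B, align 1] → 13
+1 pad (align 2)
@14: src [6B, align 2] → 20
@20: window [2B, align 2] → 22
+2 pad (align 4)
@24: seq [4B, align 4] → 28
size 28, align 4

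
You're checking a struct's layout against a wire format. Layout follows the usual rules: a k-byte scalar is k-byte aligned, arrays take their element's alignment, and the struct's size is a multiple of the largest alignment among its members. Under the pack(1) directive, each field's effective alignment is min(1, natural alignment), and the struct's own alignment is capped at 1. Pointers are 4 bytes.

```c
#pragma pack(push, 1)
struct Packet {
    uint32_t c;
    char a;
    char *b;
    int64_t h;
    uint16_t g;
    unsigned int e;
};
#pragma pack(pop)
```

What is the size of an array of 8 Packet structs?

0..4  c  (4B, 1-aligned)
4..5  a  (1B, 1-aligned)
5..9  b  (4B, 1-aligned)
9..17  h  (8B, 1-aligned)
17..19  g  (2B, 1-aligned)
19..23  e  (4B, 1-aligned)
sizeof = 23, alignof = 1
array of 8: 8 × 23 = 184

184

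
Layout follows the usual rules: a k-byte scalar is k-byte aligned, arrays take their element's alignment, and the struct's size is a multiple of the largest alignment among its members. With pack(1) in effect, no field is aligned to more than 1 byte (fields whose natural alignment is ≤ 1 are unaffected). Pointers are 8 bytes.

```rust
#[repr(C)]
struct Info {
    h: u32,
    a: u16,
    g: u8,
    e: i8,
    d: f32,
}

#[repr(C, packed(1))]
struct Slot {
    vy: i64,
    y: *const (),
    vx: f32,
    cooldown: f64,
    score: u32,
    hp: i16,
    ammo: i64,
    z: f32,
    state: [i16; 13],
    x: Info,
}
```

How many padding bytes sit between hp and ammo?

Info: h at 0 (size 4, align 4) → ends 4; a at 4 (size 2, align 2) → ends 6; g at 6 (size 1, align 1) → ends 7; e at 7 (size 1, align 1) → ends 8; d at 8 (size 4, align 4) → ends 12; total 12 bytes, alignment 4
vy at 0 (size 8, align 1) → ends 8
y at 8 (size 8, align 1) → ends 16
vx at 16 (size 4, align 1) → ends 20
cooldown at 20 (size 8, align 1) → ends 28
score at 28 (size 4, align 1) → ends 32
hp at 32 (size 2, align 1) → ends 34
ammo at 34 (size 8, align 1) → ends 42

0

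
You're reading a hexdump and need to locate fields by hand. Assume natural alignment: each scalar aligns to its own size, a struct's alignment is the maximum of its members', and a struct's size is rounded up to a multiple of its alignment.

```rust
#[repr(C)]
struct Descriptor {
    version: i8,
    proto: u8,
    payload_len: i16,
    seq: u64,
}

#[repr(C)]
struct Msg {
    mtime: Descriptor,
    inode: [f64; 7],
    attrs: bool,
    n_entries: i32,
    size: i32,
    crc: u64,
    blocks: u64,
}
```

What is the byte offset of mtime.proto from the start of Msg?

1

Descriptor: 0..1  version  (1B, 1-aligned); 1..2  proto  (1B, 1-aligned); 2..4  payload_len  (2B, 2-aligned); 4..8  -- padding (4B); 8..16  seq  (8B, 8-aligned); sizeof = 16, alignof = 8
0..16  mtime  (16B, 8-aligned)
within Descriptor: proto at 1
0 + 1 = 1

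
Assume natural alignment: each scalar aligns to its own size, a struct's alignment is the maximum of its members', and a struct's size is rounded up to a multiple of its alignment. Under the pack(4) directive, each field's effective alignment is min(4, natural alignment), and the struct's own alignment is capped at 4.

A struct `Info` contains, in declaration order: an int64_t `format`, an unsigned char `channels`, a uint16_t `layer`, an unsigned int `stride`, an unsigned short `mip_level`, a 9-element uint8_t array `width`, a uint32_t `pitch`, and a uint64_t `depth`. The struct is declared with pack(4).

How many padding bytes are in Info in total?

2

0..8  format  (8B, 4-aligned)
8..9  channels  (1B, 1-aligned)
9..10  -- padding (1B)
10..12  layer  (2B, 2-aligned)
12..16  stride  (4B, 4-aligned)
16..18  mip_level  (2B, 2-aligned)
18..27  width  (9B, 1-aligned)
27..28  -- padding (1B)
28..32  pitch  (4B, 4-aligned)
32..40  depth  (8B, 4-aligned)
sizeof = 40, alignof = 4
data bytes 38, size 40 → padding 2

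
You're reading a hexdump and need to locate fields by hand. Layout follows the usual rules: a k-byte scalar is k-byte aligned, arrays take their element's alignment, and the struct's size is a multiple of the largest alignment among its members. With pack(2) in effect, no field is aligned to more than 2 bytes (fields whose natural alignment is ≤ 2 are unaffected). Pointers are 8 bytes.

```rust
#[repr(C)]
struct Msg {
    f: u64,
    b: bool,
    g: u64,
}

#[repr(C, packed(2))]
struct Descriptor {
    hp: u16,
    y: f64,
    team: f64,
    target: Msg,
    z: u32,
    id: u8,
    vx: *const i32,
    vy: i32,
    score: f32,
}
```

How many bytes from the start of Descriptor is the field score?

Msg: 0..8  f  (8B, 8-aligned); 8..9  b  (1B, 1-aligned); 9..16  -- padding (7B); 16..24  g  (8B, 8-aligned); sizeof = 24, alignof = 8
0..2  hp  (2B, 2-aligned)
2..10  y  (8B, 2-aligned)
10..18  team  (8B, 2-aligned)
18..42  target  (24B, 2-aligned)
42..46  z  (4B, 2-aligned)
46..47  id  (1B, 1-aligned)
47..48  -- padding (1B)
48..56  vx  (8B, 2-aligned)
56..60  vy  (4B, 2-aligned)
60..64  score  (4B, 2-aligned)

60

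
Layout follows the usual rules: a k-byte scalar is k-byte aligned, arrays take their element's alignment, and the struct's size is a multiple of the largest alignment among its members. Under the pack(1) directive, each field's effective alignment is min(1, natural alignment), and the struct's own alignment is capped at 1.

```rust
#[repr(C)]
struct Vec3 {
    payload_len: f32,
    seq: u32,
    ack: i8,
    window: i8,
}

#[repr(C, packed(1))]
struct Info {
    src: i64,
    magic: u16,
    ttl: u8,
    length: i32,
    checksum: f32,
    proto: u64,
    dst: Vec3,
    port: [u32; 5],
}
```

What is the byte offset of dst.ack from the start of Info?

35

Vec3: @0: payload_len [4B, align 4] → 4; @4: seq [4B, align 4] → 8; @8: ack [1B, align 1] → 9; @9: window [1B, align 1] → 10; +2 tail pad (align 4); size 12, align 4
@0: src [8B, align 1] → 8
@8: magic [2B, align 1] → 10
@10: ttl [1B, align 1] → 11
@11: length [4B, align 1] → 15
@15: checksum [4B, align 1] → 19
@19: proto [8B, align 1] → 27
@27: dst [12B, align 1] → 39
within Vec3: ack at 8
27 + 8 = 35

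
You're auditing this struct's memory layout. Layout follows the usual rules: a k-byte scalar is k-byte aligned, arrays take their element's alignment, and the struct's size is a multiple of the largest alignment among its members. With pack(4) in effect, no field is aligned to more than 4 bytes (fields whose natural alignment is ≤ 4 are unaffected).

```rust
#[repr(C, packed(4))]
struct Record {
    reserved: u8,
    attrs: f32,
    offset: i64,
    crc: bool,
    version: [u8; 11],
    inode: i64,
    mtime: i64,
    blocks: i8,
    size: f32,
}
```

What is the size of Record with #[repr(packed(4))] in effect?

reserved at 0 (size 1, align 1) → ends 1
pad 3 to align 4 for attrs
attrs at 4 (size 4, align 4) → ends 8
offset at 8 (size 8, align 4) → ends 16
crc at 16 (size 1, align 1) → ends 17
version at 17 (size 11, align 1) → ends 28
inode at 28 (size 8, align 4) → ends 36
mtime at 36 (size 8, align 4) → ends 44
blocks at 44 (size 1, align 1) → ends 45
pad 3 to align 4 for size
size at 48 (size 4, align 4) → ends 52
total 52 bytes, alignment 4

52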